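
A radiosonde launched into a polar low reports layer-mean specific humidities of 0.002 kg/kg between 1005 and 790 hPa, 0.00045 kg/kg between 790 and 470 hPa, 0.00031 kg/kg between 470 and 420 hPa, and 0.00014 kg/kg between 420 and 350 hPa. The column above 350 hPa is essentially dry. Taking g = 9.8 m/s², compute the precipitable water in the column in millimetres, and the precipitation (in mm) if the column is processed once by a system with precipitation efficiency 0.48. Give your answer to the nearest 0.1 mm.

PW ≈ 6.1 mm; precipitation ≈ 2.9 mm

Precipitable water is the column-integrated vapour mass per unit area: PW = (1/g) Σ q̄ Δp, with q in kg/kg and Δp in Pa (1 kg/m² of water = 1 mm).
Layer 1005–790 hPa: Δp = 215 hPa = 21500 Pa, q̄ = 0.002 kg/kg → 0.002 × 21500 / 9.8 = 4.39 mm
Layer 790–470 hPa: Δp = 320 hPa = 32000 Pa, q̄ = 0.00045 kg/kg → 0.00045 × 32000 / 9.8 = 1.47 mm
Layer 470–420 hPa: Δp = 50 hPa = 5000 Pa, q̄ = 0.00031 kg/kg → 0.00031 × 5000 / 9.8 = 0.16 mm
Layer 420–350 hPa: Δp = 70 hPa = 7000 Pa, q̄ = 0.00014 kg/kg → 0.00014 × 7000 / 9.8 = 0.10 mm
PW = 4.39 + 1.47 + 0.16 + 0.10 = 6.12 ≈ 6.1 mm.
Precipitation = ε × PW = 0.48 × 6.1 = 2.9 mm.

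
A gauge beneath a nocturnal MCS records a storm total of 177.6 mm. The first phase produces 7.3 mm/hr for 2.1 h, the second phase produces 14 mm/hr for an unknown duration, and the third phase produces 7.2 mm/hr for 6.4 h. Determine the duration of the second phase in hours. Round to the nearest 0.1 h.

duration ≈ 8.3 h

Known phases: 7.3 × 2.1 + 7.2 × 6.4 = 15.33 + 46.08 = 61.41 mm.
Remaining depth = 177.6 − 61.41 = 116.19 mm.
Duration = 116.19 / 14 = 8.3 h.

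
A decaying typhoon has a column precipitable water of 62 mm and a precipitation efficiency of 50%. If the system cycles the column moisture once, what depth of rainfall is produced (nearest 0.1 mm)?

rainfall ≈ 31.0 mm

Rainfall = ε × PW = 0.50 × 62 = 31.0 mm.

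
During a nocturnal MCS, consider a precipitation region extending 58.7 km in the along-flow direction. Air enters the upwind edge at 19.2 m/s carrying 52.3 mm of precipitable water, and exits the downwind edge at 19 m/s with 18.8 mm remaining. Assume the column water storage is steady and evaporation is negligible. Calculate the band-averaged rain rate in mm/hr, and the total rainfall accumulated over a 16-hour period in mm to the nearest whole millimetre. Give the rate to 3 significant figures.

Column moisture flux per unit crosswind length is F = V × PW.
Inflow: F_in = 19.2 × 52.3 = 1004.16 mm·m/s
Outflow: F_out = 19 × 18.8 = 357.2 mm·m/s
Steady-state rate R = (F_in − F_out)/L = (1004.16 − 357.2) / 58700 m = 1.102e-02 mm/s.
R = 1.102e-02 × 3600 = 39.7 mm/hr.
Over 16 h: total = 39.7 × 16 = 635.2 ≈ 635 mm.

R ≈ 39.7 mm/hr; total ≈ 635 mm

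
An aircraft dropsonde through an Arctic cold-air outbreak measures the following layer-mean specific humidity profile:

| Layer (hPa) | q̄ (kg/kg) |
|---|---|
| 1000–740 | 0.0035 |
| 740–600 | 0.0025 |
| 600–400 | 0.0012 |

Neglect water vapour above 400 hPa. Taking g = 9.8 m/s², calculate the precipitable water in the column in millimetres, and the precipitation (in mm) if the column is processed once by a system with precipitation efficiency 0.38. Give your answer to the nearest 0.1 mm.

PW ≈ 15.3 mm; precipitation ≈ 5.8 mm

Precipitable water is the column-integrated vapour mass per unit area: PW = (1/g) Σ q̄ Δp, with q in kg/kg and Δp in Pa (1 kg/m² of water = 1 mm).
Layer 1000–740 hPa: Δp = 260 hPa = 26000 Pa, q̄ = 0.0035 kg/kg → 0.0035 × 26000 / 9.8 = 9.29 mm
Layer 740–600 hPa: Δp = 140 hPa = 14000 Pa, q̄ = 0.0025 kg/kg → 0.0025 × 14000 / 9.8 = 3.57 mm
Layer 600–400 hPa: Δp = 200 hPa = 20000 Pa, q̄ = 0.0012 kg/kg → 0.0012 × 20000 / 9.8 = 2.45 mm
PW = 9.29 + 3.57 + 2.45 = 15.31 ≈ 15.3 mm.
Precipitation = ε × PW = 0.38 × 15.3 = 5.8 mm.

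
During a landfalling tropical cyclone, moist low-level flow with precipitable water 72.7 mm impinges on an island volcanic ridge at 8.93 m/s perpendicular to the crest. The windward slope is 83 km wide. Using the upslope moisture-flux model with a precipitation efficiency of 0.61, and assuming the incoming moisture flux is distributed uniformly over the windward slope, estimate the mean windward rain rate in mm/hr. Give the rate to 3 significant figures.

Incoming column moisture flux per unit ridge length: F = V × PW = 8.93 × 72.7 = 649.211 mm·m/s.
Spread over the 83 km slope with efficiency ε = 0.61: R = ε·F/W = 0.61 × 649.211 / 83000 m = 4.771e-03 mm/s.
R = 4.771e-03 × 3600 = 17.2 mm/hr.

R ≈ 17.2 mm/hr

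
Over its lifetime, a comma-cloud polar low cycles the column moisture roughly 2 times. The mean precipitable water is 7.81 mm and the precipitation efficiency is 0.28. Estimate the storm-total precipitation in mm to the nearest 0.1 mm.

precipitation ≈ 4.4 mm

Each cycle deposits ε × PW = 0.28 × 7.81 = 2.1868 mm.
Over 2 cycles: 2 × 2.1868 = 4.4 mm.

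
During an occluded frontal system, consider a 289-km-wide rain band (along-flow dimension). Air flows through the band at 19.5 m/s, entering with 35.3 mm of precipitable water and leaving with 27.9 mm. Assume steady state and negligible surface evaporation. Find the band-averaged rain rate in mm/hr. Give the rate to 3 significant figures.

R ≈ 1.80 mm/hr

Column moisture flux per unit crosswind length is F = V × PW.
Inflow: F_in = 19.5 × 35.3 = 688.35 mm·m/s
Outflow: F_out = 19.5 × 27.9 = 544.05 mm·m/s
Steady-state rate R = (F_in − F_out)/L = (688.35 − 544.05) / 289000 m = 4.993e-04 mm/s.
R = 4.993e-04 × 3600 = 1.80 mm/hr.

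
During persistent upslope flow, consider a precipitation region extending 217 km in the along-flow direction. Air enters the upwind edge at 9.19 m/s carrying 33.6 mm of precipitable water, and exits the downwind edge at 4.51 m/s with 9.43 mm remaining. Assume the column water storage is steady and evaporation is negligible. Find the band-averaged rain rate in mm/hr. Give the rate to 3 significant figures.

R ≈ 4.42 mm/hr

Column moisture flux per unit crosswind length is F = V × PW.
Inflow: F_in = 9.19 × 33.6 = 308.784 mm·m/s
Outflow: F_out = 4.51 × 9.43 = 42.5293 mm·m/s
Steady-state rate R = (F_in − F_out)/L = (308.784 − 42.5293) / 217000 m = 1.227e-03 mm/s.
R = 1.227e-03 × 3600 = 4.42 mm/hr.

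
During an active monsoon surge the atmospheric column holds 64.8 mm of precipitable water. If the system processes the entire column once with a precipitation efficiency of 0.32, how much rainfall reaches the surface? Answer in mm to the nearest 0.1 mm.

rainfall ≈ 20.7 mm

Rainfall = ε × PW = 0.32 × 64.8 = 20.7 mm.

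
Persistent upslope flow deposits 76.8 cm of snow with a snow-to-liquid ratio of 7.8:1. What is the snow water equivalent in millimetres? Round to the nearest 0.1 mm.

SWE = snow depth / ratio = 76.8 cm / 7.8 = 9.846 cm = 98.5 mm.

SWE ≈ 98.5 mm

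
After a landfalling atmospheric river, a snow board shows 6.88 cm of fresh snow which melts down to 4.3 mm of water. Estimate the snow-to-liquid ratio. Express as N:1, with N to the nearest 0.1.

ratio ≈ 16.0

Ratio = snow depth / SWE = 68.8 mm / 4.3 mm = 16.0, i.e. 16.0:1.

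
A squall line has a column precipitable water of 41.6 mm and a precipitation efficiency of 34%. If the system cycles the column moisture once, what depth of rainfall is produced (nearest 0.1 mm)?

rainfall ≈ 14.1 mm

Rainfall = ε × PW = 0.34 × 41.6 = 14.1 mm.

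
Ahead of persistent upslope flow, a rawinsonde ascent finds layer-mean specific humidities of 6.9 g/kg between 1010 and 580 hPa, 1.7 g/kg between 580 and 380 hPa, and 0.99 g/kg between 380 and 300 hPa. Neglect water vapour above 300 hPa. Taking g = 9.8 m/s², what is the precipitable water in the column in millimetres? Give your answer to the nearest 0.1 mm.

PW ≈ 34.6 mm

Precipitable water is the column-integrated vapour mass per unit area: PW = (1/g) Σ q̄ Δp, with q in kg/kg and Δp in Pa (1 kg/m² of water = 1 mm).
Layer 1010–580 hPa: Δp = 430 hPa = 43000 Pa, q̄ = 0.0069 kg/kg → 0.0069 × 43000 / 9.8 = 30.28 mm
Layer 580–380 hPa: Δp = 200 hPa = 20000 Pa, q̄ = 0.0017 kg/kg → 0.0017 × 20000 / 9.8 = 3.47 mm
Layer 380–300 hPa: Δp = 80 hPa = 8000 Pa, q̄ = 0.00099 kg/kg → 0.00099 × 8000 / 9.8 = 0.81 mm
PW = 30.28 + 3.47 + 0.81 = 34.56 ≈ 34.6 mm.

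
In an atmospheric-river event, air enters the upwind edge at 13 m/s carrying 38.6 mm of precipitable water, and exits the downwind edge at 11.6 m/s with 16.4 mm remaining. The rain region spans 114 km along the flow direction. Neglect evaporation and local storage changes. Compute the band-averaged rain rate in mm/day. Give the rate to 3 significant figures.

Column moisture flux per unit crosswind length is F = V × PW.
Inflow: F_in = 13 × 38.6 = 501.8 mm·m/s
Outflow: F_out = 11.6 × 16.4 = 190.24 mm·m/s
Steady-state rate R = (F_in − F_out)/L = (501.8 − 190.24) / 114000 m = 2.733e-03 mm/s.
R = 2.733e-03 × 3600 × 24 = 236 mm/day.

R ≈ 236 mm/day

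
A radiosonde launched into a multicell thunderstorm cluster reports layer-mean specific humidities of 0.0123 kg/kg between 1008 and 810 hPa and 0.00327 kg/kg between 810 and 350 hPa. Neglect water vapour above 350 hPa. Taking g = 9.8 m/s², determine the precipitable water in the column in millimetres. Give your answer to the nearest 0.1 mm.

PW ≈ 40.2 mm

Precipitable water is the column-integrated vapour mass per unit area: PW = (1/g) Σ q̄ Δp, with q in kg/kg and Δp in Pa (1 kg/m² of water = 1 mm).
Layer 1008–810 hPa: Δp = 198 hPa = 19800 Pa, q̄ = 0.0123 kg/kg → 0.0123 × 19800 / 9.8 = 24.85 mm
Layer 810–350 hPa: Δp = 460 hPa = 46000 Pa, q̄ = 0.00327 kg/kg → 0.00327 × 46000 / 9.8 = 15.35 mm
PW = 24.85 + 15.35 = 40.20 ≈ 40.2 mm.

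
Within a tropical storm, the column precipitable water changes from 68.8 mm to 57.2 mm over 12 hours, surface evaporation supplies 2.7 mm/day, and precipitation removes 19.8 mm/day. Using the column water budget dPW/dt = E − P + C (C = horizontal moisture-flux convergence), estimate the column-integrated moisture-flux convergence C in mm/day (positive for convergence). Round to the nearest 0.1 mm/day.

C ≈ -6.1 mm/day

dPW/dt = (57.2 − 68.8) mm / (12/24 day) = -23.200 mm/day.
C = dPW/dt − E + P = (-23.200) − 2.7 + 19.8 = -6.1 mm/day.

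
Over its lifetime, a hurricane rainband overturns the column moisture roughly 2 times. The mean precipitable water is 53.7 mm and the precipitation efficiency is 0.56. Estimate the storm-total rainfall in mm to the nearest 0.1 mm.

rainfall ≈ 60.1 mm

Each cycle deposits ε × PW = 0.56 × 53.7 = 30.072 mm.
Over 2 cycles: 2 × 30.072 = 60.1 mm.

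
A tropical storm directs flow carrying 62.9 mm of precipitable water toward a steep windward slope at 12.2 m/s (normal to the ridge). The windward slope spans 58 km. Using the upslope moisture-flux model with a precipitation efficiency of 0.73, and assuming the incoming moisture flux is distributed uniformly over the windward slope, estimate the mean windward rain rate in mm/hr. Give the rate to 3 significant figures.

Incoming column moisture flux per unit ridge length: F = V × PW = 12.2 × 62.9 = 767.38 mm·m/s.
Spread over the 58 km slope with efficiency ε = 0.73: R = ε·F/W = 0.73 × 767.38 / 58000 m = 9.658e-03 mm/s.
R = 9.658e-03 × 3600 = 34.8 mm/hr.

R ≈ 34.8 mm/hr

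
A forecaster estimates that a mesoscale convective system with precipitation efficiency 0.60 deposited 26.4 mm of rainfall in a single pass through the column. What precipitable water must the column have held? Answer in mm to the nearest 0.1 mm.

PW ≈ 44.0 mm

PW = rainfall / ε = 26.4 / 0.60 = 44.0 mm.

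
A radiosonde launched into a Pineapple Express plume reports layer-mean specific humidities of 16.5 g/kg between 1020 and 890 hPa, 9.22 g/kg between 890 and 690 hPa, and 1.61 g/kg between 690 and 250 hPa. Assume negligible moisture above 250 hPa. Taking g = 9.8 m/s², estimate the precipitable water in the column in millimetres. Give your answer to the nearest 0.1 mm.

Precipitable water is the column-integrated vapour mass per unit area: PW = (1/g) Σ q̄ Δp, with q in kg/kg and Δp in Pa (1 kg/m² of water = 1 mm).
Layer 1020–890 hPa: Δp = 130 hPa = 13000 Pa, q̄ = 0.0165 kg/kg → 0.0165 × 13000 / 9.8 = 21.89 mm
Layer 890–690 hPa: Δp = 200 hPa = 20000 Pa, q̄ = 0.00922 kg/kg → 0.00922 × 20000 / 9.8 = 18.82 mm
Layer 690–250 hPa: Δp = 440 hPa = 44000 Pa, q̄ = 0.00161 kg/kg → 0.00161 × 44000 / 9.8 = 7.23 mm
PW = 21.89 + 18.82 + 7.23 = 47.94 ≈ 47.9 mm.

PW ≈ 47.9 mm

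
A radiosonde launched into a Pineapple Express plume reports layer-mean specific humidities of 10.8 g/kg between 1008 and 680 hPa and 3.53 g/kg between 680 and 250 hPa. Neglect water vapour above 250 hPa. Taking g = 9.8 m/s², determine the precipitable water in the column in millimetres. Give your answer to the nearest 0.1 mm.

PW ≈ 51.6 mm

Precipitable water is the column-integrated vapour mass per unit area: PW = (1/g) Σ q̄ Δp, with q in kg/kg and Δp in Pa (1 kg/m² of water = 1 mm).
Layer 1008–680 hPa: Δp = 328 hPa = 32800 Pa, q̄ = 0.0108 kg/kg → 0.0108 × 32800 / 9.8 = 36.15 mm
Layer 680–250 hPa: Δp = 430 hPa = 43000 Pa, q̄ = 0.00353 kg/kg → 0.00353 × 43000 / 9.8 = 15.49 mm
PW = 36.15 + 15.49 = 51.64 ≈ 51.6 mm.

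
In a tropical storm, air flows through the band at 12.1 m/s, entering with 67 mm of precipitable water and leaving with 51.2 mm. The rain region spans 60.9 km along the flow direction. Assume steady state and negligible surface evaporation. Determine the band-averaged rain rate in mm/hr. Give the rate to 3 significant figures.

R ≈ 11.3 mm/hr

Column moisture flux per unit crosswind length is F = V × PW.
Inflow: F_in = 12.1 × 67 = 810.7 mm·m/s
Outflow: F_out = 12.1 × 51.2 = 619.52 mm·m/s
Steady-state rate R = (F_in − F_out)/L = (810.7 − 619.52) / 60900 m = 3.139e-03 mm/s.
R = 3.139e-03 × 3600 = 11.3 mm/hr.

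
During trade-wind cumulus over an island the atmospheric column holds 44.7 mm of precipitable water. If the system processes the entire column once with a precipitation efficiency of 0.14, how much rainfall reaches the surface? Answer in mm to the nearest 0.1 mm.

Rainfall = ε × PW = 0.14 × 44.7 = 6.3 mm.

rainfall ≈ 6.3 mm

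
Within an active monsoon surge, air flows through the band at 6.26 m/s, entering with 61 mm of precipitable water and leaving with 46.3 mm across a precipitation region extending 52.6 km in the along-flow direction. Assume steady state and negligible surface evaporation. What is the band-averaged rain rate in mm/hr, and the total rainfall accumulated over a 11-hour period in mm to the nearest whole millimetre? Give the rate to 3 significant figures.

R ≈ 6.30 mm/hr; total ≈ 69 mm

Column moisture flux per unit crosswind length is F = V × PW.
Inflow: F_in = 6.26 × 61 = 381.86 mm·m/s
Outflow: F_out = 6.26 × 46.3 = 289.838 mm·m/s
Steady-state rate R = (F_in − F_out)/L = (381.86 − 289.838) / 52600 m = 1.749e-03 mm/s.
R = 1.749e-03 × 3600 = 6.30 mm/hr.
Over 11 h: total = 6.30 × 11 = 69.3 ≈ 69 mm.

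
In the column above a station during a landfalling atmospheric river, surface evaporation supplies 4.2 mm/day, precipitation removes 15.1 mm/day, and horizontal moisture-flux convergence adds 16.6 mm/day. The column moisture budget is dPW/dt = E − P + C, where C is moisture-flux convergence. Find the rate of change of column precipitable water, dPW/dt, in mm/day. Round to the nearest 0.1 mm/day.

dPW/dt = E − P + C = 4.2 − 15.1 + (16.6) = 5.7 mm/day.

dPW/dt ≈ 5.7 mm/day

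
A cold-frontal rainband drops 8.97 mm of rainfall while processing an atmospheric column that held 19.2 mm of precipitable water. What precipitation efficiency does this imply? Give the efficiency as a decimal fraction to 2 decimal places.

ε = rainfall / PW = 8.97 / 19.2 = 0.47.

ε ≈ 0.47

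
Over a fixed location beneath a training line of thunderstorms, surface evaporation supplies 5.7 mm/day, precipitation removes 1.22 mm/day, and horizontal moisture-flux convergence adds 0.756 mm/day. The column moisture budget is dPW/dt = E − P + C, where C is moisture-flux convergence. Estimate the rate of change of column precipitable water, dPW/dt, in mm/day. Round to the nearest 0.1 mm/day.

dPW/dt ≈ 5.2 mm/day

dPW/dt = E − P + C = 5.7 − 1.22 + (0.756) = 5.2 mm/day.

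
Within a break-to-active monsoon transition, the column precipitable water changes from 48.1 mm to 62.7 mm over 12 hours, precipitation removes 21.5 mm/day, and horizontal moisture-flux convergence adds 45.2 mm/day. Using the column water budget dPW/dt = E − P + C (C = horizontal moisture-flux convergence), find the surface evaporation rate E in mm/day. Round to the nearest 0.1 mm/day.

dPW/dt = (62.7 − 48.1) mm / (12/24 day) = +29.200 mm/day.
E = dPW/dt + P − C = (+29.200) + 21.5 − (45.2) = 5.5 mm/day.

E ≈ 5.5 mm/day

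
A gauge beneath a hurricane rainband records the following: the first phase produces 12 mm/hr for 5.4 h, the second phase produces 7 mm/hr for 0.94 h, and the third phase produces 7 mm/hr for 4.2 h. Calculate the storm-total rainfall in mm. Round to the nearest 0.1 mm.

total ≈ 100.8 mm

Total = Σ Rᵢ Δtᵢ = 12 × 5.4 + 7 × 0.94 + 7 × 4.2
      = 64.8 + 6.58 + 29.4 = 100.8 mm.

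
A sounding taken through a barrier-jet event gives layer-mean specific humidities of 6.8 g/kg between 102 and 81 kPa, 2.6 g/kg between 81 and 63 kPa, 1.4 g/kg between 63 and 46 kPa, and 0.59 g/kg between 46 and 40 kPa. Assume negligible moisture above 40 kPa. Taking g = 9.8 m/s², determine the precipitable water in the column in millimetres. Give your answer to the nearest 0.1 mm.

PW ≈ 22.1 mm

Precipitable water is the column-integrated vapour mass per unit area: PW = (1/g) Σ q̄ Δp, with q in kg/kg and Δp in Pa (1 kg/m² of water = 1 mm).
Layer 102–81 kPa: Δp = 210 hPa = 21000 Pa, q̄ = 0.0068 kg/kg → 0.0068 × 21000 / 9.8 = 14.57 mm
Layer 81–63 kPa: Δp = 180 hPa = 18000 Pa, q̄ = 0.0026 kg/kg → 0.0026 × 18000 / 9.8 = 4.78 mm
Layer 63–46 kPa: Δp = 170 hPa = 17000 Pa, q̄ = 0.0014 kg/kg → 0.0014 × 17000 / 9.8 = 2.43 mm
Layer 46–40 kPa: Δp = 60 hPa = 6000 Pa, q̄ = 0.00059 kg/kg → 0.00059 × 6000 / 9.8 = 0.36 mm
PW = 14.57 + 4.78 + 2.43 + 0.36 = 22.14 ≈ 22.1 mm.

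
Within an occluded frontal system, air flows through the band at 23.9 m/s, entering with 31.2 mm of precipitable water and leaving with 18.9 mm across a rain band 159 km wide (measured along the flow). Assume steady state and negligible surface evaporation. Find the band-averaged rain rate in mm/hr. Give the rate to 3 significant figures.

R ≈ 6.66 mm/hr

Column moisture flux per unit crosswind length is F = V × PW.
Inflow: F_in = 23.9 × 31.2 = 745.68 mm·m/s
Outflow: F_out = 23.9 × 18.9 = 451.71 mm·m/s
Steady-state rate R = (F_in − F_out)/L = (745.68 − 451.71) / 159000 m = 1.849e-03 mm/s.
R = 1.849e-03 × 3600 = 6.66 mm/hr.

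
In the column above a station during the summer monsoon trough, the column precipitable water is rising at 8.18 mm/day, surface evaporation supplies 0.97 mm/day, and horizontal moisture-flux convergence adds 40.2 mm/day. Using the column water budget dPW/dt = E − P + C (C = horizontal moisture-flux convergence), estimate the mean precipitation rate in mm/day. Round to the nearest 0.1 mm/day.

dPW/dt = +8.18 mm/day.
P = E + C − dPW/dt = 0.97 + (40.2) − (+8.18) = 33.0 mm/day.

P ≈ 33.0 mm/day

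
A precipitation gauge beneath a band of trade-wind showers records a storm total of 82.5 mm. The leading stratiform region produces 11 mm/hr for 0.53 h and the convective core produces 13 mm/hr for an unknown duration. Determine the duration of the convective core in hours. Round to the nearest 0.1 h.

duration ≈ 5.9 h

Known phases: 11 × 0.53 = 5.83 mm.
Remaining depth = 82.5 − 5.83 = 76.67 mm.
Duration = 76.67 / 13 = 5.9 h.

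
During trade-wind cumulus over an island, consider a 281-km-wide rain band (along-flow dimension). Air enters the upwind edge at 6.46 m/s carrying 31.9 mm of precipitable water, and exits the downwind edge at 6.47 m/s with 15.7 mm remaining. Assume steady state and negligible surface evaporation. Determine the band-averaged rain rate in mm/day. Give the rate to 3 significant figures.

R ≈ 32.1 mm/day

Column moisture flux per unit crosswind length is F = V × PW.
Inflow: F_in = 6.46 × 31.9 = 206.074 mm·m/s
Outflow: F_out = 6.47 × 15.7 = 101.579 mm·m/s
Steady-state rate R = (F_in − F_out)/L = (206.074 − 101.579) / 281000 m = 3.719e-04 mm/s.
R = 3.719e-04 × 3600 × 24 = 32.1 mm/day.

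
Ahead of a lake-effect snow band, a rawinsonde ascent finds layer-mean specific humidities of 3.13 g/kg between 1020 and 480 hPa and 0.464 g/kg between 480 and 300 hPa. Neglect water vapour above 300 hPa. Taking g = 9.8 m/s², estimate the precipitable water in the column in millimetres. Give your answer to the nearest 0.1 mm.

PW ≈ 18.1 mm

Precipitable water is the column-integrated vapour mass per unit area: PW = (1/g) Σ q̄ Δp, with q in kg/kg and Δp in Pa (1 kg/m² of water = 1 mm).
Layer 1020–480 hPa: Δp = 540 hPa = 54000 Pa, q̄ = 0.00313 kg/kg → 0.00313 × 54000 / 9.8 = 17.25 mm
Layer 480–300 hPa: Δp = 180 hPa = 18000 Pa, q̄ = 0.000464 kg/kg → 0.000464 × 18000 / 9.8 = 0.85 mm
PW = 17.25 + 0.85 = 18.10 ≈ 18.1 mm.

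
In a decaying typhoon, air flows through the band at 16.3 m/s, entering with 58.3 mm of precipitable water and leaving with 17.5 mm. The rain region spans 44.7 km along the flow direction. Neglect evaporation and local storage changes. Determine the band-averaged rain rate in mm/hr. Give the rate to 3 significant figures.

R ≈ 53.6 mm/hr

Column moisture flux per unit crosswind length is F = V × PW.
Inflow: F_in = 16.3 × 58.3 = 950.29 mm·m/s
Outflow: F_out = 16.3 × 17.5 = 285.25 mm·m/s
Steady-state rate R = (F_in − F_out)/L = (950.29 − 285.25) / 44700 m = 1.488e-02 mm/s.
R = 1.488e-02 × 3600 = 53.6 mm/hr.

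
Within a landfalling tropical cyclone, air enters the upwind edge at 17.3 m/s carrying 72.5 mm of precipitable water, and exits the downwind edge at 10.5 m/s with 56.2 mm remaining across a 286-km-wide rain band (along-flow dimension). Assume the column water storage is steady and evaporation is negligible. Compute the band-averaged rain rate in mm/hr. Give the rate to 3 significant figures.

R ≈ 8.36 mm/hr

Column moisture flux per unit crosswind length is F = V × PW.
Inflow: F_in = 17.3 × 72.5 = 1254.25 mm·m/s
Outflow: F_out = 10.5 × 56.2 = 590.1 mm·m/s
Steady-state rate R = (F_in − F_out)/L = (1254.25 − 590.1) / 286000 m = 2.322e-03 mm/s.
R = 2.322e-03 × 3600 = 8.36 mm/hr.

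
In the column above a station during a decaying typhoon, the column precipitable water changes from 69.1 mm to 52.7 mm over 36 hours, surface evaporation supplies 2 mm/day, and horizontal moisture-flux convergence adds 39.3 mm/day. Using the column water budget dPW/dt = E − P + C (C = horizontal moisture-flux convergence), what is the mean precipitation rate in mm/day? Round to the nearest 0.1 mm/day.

P ≈ 52.2 mm/day

dPW/dt = (52.7 − 69.1) mm / (36/24 day) = -10.933 mm/day.
P = E + C − dPW/dt = 2 + (39.3) − (-10.933) = 52.2 mm/day.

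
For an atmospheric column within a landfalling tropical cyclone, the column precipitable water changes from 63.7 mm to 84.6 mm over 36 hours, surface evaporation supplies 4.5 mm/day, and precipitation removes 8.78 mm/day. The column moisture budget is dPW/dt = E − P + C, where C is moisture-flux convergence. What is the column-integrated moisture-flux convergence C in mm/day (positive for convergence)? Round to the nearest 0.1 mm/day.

dPW/dt = (84.6 − 63.7) mm / (36/24 day) = +13.933 mm/day.
C = dPW/dt − E + P = (+13.933) − 4.5 + 8.78 = 18.2 mm/day.

C ≈ 18.2 mm/day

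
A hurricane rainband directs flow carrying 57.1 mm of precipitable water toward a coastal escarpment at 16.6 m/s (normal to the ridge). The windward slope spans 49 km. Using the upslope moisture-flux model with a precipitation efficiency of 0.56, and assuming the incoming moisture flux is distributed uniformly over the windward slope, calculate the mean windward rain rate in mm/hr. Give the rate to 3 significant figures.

R ≈ 39.0 mm/hr

Incoming column moisture flux per unit ridge length: F = V × PW = 16.6 × 57.1 = 947.86 mm·m/s.
Spread over the 49 km slope with efficiency ε = 0.56: R = ε·F/W = 0.56 × 947.86 / 49000 m = 1.083e-02 mm/s.
R = 1.083e-02 × 3600 = 39.0 mm/hr.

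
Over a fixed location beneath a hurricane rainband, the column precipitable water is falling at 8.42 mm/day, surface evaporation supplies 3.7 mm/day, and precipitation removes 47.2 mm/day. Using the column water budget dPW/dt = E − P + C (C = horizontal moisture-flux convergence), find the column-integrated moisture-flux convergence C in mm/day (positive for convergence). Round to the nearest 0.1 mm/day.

C ≈ 35.1 mm/day

dPW/dt = -8.42 mm/day.
C = dPW/dt − E + P = (-8.42) − 3.7 + 47.2 = 35.1 mm/day.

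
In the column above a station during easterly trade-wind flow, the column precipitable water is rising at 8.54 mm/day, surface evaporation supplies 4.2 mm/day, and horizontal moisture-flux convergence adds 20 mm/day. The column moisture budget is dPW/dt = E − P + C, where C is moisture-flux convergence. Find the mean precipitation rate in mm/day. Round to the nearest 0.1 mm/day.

P ≈ 15.7 mm/day

dPW/dt = +8.54 mm/day.
P = E + C − dPW/dt = 4.2 + (20) − (+8.54) = 15.7 mm/day.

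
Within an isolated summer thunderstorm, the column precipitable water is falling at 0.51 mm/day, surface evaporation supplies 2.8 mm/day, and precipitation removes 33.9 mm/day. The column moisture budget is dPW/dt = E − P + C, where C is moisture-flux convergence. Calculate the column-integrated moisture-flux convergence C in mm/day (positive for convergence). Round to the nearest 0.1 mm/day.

C ≈ 30.6 mm/day

dPW/dt = -0.51 mm/day.
C = dPW/dt − E + P = (-0.51) − 2.8 + 33.9 = 30.6 mm/day.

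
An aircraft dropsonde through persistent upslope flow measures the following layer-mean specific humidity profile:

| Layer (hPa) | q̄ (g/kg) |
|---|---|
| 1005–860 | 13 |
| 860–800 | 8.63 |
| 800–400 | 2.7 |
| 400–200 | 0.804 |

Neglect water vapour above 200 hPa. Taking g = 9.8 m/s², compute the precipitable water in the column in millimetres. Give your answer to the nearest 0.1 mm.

Precipitable water is the column-integrated vapour mass per unit area: PW = (1/g) Σ q̄ Δp, with q in kg/kg and Δp in Pa (1 kg/m² of water = 1 mm).
Layer 1005–860 hPa: Δp = 145 hPa = 14500 Pa, q̄ = 0.013 kg/kg → 0.013 × 14500 / 9.8 = 19.23 mm
Layer 860–800 hPa: Δp = 60 hPa = 6000 Pa, q̄ = 0.00863 kg/kg → 0.00863 × 6000 / 9.8 = 5.28 mm
Layer 800–400 hPa: Δp = 400 hPa = 40000 Pa, q̄ = 0.0027 kg/kg → 0.0027 × 40000 / 9.8 = 11.02 mm
Layer 400–200 hPa: Δp = 200 hPa = 20000 Pa, q̄ = 0.000804 kg/kg → 0.000804 × 20000 / 9.8 = 1.64 mm
PW = 19.23 + 5.28 + 11.02 + 1.64 = 37.17 ≈ 37.2 mm.

PW ≈ 37.2 mm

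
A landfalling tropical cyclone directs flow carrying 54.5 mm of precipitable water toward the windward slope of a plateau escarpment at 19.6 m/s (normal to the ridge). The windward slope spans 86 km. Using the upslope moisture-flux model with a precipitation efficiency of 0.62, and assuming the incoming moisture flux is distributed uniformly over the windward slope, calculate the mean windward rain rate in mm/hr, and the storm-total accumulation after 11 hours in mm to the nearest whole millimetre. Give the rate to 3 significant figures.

R ≈ 27.7 mm/hr; total ≈ 305 mm

Incoming column moisture flux per unit ridge length: F = V × PW = 19.6 × 54.5 = 1068.2 mm·m/s.
Spread over the 86 km slope with efficiency ε = 0.62: R = ε·F/W = 0.62 × 1068.2 / 86000 m = 7.701e-03 mm/s.
R = 7.701e-03 × 3600 = 27.7 mm/hr.
Over 11 h: total = 27.7 × 11 = 304.7 ≈ 305 mm.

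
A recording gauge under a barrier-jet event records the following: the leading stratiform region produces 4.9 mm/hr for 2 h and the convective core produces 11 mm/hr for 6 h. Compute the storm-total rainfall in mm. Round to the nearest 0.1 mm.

total ≈ 75.8 mm

Total = Σ Rᵢ Δtᵢ = 4.9 × 2 + 11 × 6
      = 9.8 + 66 = 75.8 mm.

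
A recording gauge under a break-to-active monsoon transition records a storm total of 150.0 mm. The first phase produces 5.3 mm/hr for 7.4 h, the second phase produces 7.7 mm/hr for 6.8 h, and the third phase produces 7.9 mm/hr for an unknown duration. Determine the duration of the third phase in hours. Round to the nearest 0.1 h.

Known phases: 5.3 × 7.4 + 7.7 × 6.8 = 39.22 + 52.36 = 91.58 mm.
Remaining depth = 150.0 − 91.58 = 58.42 mm.
Duration = 58.42 / 7.9 = 7.4 h.

duration ≈ 7.4 h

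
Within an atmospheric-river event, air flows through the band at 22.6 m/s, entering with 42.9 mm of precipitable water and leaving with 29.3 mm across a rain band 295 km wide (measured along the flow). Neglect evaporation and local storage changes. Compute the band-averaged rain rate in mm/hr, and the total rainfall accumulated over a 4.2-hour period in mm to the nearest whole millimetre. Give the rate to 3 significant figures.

Column moisture flux per unit crosswind length is F = V × PW.
Inflow: F_in = 22.6 × 42.9 = 969.54 mm·m/s
Outflow: F_out = 22.6 × 29.3 = 662.18 mm·m/s
Steady-state rate R = (F_in − F_out)/L = (969.54 − 662.18) / 295000 m = 1.042e-03 mm/s.
R = 1.042e-03 × 3600 = 3.75 mm/hr.
Over 4.2 h: total = 3.75 × 4.2 = 15.75 ≈ 16 mm.

R ≈ 3.75 mm/hr; total ≈ 16 mm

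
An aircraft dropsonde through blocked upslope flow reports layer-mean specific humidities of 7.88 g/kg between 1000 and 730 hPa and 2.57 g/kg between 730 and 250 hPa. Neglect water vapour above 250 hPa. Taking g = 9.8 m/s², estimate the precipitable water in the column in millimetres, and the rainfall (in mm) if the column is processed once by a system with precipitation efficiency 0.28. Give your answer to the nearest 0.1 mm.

Precipitable water is the column-integrated vapour mass per unit area: PW = (1/g) Σ q̄ Δp, with q in kg/kg and Δp in Pa (1 kg/m² of water = 1 mm).
Layer 1000–730 hPa: Δp = 270 hPa = 27000 Pa, q̄ = 0.00788 kg/kg → 0.00788 × 27000 / 9.8 = 21.71 mm
Layer 730–250 hPa: Δp = 480 hPa = 48000 Pa, q̄ = 0.00257 kg/kg → 0.00257 × 48000 / 9.8 = 12.59 mm
PW = 21.71 + 12.59 = 34.30 ≈ 34.3 mm.
Rainfall = ε × PW = 0.28 × 34.3 = 9.6 mm.

PW ≈ 34.3 mm; rainfall ≈ 9.6 mm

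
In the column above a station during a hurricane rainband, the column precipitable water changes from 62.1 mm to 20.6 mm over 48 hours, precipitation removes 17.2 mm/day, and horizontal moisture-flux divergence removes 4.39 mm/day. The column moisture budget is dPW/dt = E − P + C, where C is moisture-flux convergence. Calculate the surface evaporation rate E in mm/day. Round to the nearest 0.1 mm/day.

E ≈ 0.8 mm/day

dPW/dt = (20.6 − 62.1) mm / (48/24 day) = -20.750 mm/day.
E = dPW/dt + P − C = (-20.750) + 17.2 − (-4.39) = 0.8 mm/day.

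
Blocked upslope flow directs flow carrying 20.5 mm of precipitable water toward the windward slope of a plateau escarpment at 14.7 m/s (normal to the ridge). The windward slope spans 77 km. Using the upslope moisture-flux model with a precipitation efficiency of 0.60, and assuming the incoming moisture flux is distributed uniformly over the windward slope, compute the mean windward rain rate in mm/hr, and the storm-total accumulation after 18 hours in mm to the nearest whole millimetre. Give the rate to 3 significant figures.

Incoming column moisture flux per unit ridge length: F = V × PW = 14.7 × 20.5 = 301.35 mm·m/s.
Spread over the 77 km slope with efficiency ε = 0.60: R = ε·F/W = 0.60 × 301.35 / 77000 m = 2.348e-03 mm/s.
R = 2.348e-03 × 3600 = 8.45 mm/hr.
Over 18 h: total = 8.45 × 18 = 152.1 ≈ 152 mm.

R ≈ 8.45 mm/hr; total ≈ 152 mm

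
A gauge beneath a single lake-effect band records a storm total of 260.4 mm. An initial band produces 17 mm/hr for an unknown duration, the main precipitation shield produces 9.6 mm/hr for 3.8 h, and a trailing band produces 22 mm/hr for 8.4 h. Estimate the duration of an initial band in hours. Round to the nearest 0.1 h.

Known phases: 9.6 × 3.8 + 22 × 8.4 = 36.48 + 184.8 = 221.28 mm.
Remaining depth = 260.4 − 221.28 = 39.12 mm.
Duration = 39.12 / 17 = 2.3 h.

duration ≈ 2.3 h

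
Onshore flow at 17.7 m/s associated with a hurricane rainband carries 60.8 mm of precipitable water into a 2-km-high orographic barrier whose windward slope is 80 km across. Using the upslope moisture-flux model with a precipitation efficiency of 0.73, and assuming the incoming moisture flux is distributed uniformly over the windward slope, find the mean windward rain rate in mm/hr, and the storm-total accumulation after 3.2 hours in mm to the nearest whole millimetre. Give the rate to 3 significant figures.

R ≈ 35.4 mm/hr; total ≈ 113 mm

Incoming column moisture flux per unit ridge length: F = V × PW = 17.7 × 60.8 = 1076.16 mm·m/s.
Spread over the 80 km slope with efficiency ε = 0.73: R = ε·F/W = 0.73 × 1076.16 / 80000 m = 9.820e-03 mm/s.
R = 9.820e-03 × 3600 = 35.4 mm/hr.
Over 3.2 h: total = 35.4 × 3.2 = 113.28 ≈ 113 mm.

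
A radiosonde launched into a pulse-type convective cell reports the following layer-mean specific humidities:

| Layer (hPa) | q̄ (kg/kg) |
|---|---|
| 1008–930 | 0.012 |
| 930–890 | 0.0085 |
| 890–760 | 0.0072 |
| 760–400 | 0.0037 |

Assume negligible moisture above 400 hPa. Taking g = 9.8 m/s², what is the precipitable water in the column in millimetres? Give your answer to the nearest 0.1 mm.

PW ≈ 36.2 mm

Precipitable water is the column-integrated vapour mass per unit area: PW = (1/g) Σ q̄ Δp, with q in kg/kg and Δp in Pa (1 kg/m² of water = 1 mm).
Layer 1008–930 hPa: Δp = 78 hPa = 7800 Pa, q̄ = 0.012 kg/kg → 0.012 × 7800 / 9.8 = 9.55 mm
Layer 930–890 hPa: Δp = 40 hPa = 4000 Pa, q̄ = 0.0085 kg/kg → 0.0085 × 4000 / 9.8 = 3.47 mm
Layer 890–760 hPa: Δp = 130 hPa = 13000 Pa, q̄ = 0.0072 kg/kg → 0.0072 × 13000 / 9.8 = 9.55 mm
Layer 760–400 hPa: Δp = 360 hPa = 36000 Pa, q̄ = 0.0037 kg/kg → 0.0037 × 36000 / 9.8 = 13.59 mm
PW = 9.55 + 3.47 + 9.55 + 13.59 = 36.16 ≈ 36.2 mm.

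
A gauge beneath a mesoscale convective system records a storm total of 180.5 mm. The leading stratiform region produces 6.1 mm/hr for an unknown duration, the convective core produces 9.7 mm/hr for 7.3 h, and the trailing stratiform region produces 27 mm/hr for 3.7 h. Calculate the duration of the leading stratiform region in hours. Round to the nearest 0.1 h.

duration ≈ 1.6 h

Known phases: 9.7 × 7.3 + 27 × 3.7 = 70.81 + 99.9 = 170.71 mm.
Remaining depth = 180.5 − 170.71 = 9.79 mm.
Duration = 9.79 / 6.1 = 1.6 h.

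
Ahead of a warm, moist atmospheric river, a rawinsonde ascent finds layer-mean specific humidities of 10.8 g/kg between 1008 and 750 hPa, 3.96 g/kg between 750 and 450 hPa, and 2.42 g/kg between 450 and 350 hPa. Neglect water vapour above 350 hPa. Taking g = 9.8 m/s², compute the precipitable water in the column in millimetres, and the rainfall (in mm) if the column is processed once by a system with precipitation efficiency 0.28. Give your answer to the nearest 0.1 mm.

Precipitable water is the column-integrated vapour mass per unit area: PW = (1/g) Σ q̄ Δp, with q in kg/kg and Δp in Pa (1 kg/m² of water = 1 mm).
Layer 1008–750 hPa: Δp = 258 hPa = 25800 Pa, q̄ = 0.0108 kg/kg → 0.0108 × 25800 / 9.8 = 28.43 mm
Layer 750–450 hPa: Δp = 300 hPa = 30000 Pa, q̄ = 0.00396 kg/kg → 0.00396 × 30000 / 9.8 = 12.12 mm
Layer 450–350 hPa: Δp = 100 hPa = 10000 Pa, q̄ = 0.00242 kg/kg → 0.00242 × 10000 / 9.8 = 2.47 mm
PW = 28.43 + 12.12 + 2.47 = 43.02 ≈ 43.0 mm.
Rainfall = ε × PW = 0.28 × 43.0 = 12.0 mm.

PW ≈ 43.0 mm; rainfall ≈ 12.0 mm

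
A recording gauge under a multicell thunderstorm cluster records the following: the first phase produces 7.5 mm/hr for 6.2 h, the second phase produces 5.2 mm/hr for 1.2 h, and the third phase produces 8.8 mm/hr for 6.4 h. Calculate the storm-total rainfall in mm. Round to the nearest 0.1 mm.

total ≈ 109.1 mm

Total = Σ Rᵢ Δtᵢ = 7.5 × 6.2 + 5.2 × 1.2 + 8.8 × 6.4
      = 46.5 + 6.24 + 56.32 = 109.1 mm.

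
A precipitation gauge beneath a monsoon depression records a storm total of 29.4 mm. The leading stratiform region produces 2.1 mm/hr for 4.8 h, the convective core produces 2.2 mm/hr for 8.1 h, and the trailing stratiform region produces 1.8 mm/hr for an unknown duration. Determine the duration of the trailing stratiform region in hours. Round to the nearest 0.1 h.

Known phases: 2.1 × 4.8 + 2.2 × 8.1 = 10.08 + 17.82 = 27.9 mm.
Remaining depth = 29.4 − 27.9 = 1.5 mm.
Duration = 1.5 / 1.8 = 0.8 h.

duration ≈ 0.8 h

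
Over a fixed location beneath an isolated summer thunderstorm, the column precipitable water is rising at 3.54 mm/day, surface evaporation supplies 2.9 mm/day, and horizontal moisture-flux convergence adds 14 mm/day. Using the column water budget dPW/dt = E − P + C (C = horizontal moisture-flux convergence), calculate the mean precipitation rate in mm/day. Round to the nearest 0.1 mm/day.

dPW/dt = +3.54 mm/day.
P = E + C − dPW/dt = 2.9 + (14) − (+3.54) = 13.4 mm/day.

P ≈ 13.4 mm/day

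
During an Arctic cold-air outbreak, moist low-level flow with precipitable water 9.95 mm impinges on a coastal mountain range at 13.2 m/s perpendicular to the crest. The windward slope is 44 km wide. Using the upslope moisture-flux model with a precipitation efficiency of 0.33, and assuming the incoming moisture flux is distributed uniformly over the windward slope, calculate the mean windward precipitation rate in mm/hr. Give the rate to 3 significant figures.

R ≈ 3.55 mm/hr

Incoming column moisture flux per unit ridge length: F = V × PW = 13.2 × 9.95 = 131.34 mm·m/s.
Spread over the 44 km slope with efficiency ε = 0.33: R = ε·F/W = 0.33 × 131.34 / 44000 m = 9.850e-04 mm/s.
R = 9.850e-04 × 3600 = 3.55 mm/hr.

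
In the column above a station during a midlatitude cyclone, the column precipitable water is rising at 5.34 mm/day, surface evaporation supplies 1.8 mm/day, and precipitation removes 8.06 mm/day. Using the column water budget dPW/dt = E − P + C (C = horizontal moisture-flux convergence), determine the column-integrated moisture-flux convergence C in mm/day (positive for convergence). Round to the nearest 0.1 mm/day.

C ≈ 11.6 mm/day

dPW/dt = +5.34 mm/day.
C = dPW/dt − E + P = (+5.34) − 1.8 + 8.06 = 11.6 mm/day.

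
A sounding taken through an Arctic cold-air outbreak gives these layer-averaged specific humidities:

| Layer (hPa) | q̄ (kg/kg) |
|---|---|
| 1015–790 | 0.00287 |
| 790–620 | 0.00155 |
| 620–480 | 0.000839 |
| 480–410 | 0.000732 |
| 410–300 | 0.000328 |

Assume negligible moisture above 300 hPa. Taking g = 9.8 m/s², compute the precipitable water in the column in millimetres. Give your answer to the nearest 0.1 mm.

PW ≈ 11.4 mm

Precipitable water is the column-integrated vapour mass per unit area: PW = (1/g) Σ q̄ Δp, with q in kg/kg and Δp in Pa (1 kg/m² of water = 1 mm).
Layer 1015–790 hPa: Δp = 225 hPa = 22500 Pa, q̄ = 0.00287 kg/kg → 0.00287 × 22500 / 9.8 = 6.59 mm
Layer 790–620 hPa: Δp = 170 hPa = 17000 Pa, q̄ = 0.00155 kg/kg → 0.00155 × 17000 / 9.8 = 2.69 mm
Layer 620–480 hPa: Δp = 140 hPa = 14000 Pa, q̄ = 0.000839 kg/kg → 0.000839 × 14000 / 9.8 = 1.20 mm
Layer 480–410 hPa: Δp = 70 hPa = 7000 Pa, q̄ = 0.000732 kg/kg → 0.000732 × 7000 / 9.8 = 0.52 mm
Layer 410–300 hPa: Δp = 110 hPa = 11000 Pa, q̄ = 0.000328 kg/kg → 0.000328 × 11000 / 9.8 = 0.37 mm
PW = 6.59 + 2.69 + 1.20 + 0.52 + 0.37 = 11.37 ≈ 11.4 mm.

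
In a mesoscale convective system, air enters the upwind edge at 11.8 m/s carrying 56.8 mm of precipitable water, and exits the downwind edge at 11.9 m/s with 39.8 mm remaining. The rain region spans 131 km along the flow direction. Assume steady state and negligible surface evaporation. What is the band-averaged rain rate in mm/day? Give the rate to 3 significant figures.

Column moisture flux per unit crosswind length is F = V × PW.
Inflow: F_in = 11.8 × 56.8 = 670.24 mm·m/s
Outflow: F_out = 11.9 × 39.8 = 473.62 mm·m/s
Steady-state rate R = (F_in − F_out)/L = (670.24 − 473.62) / 131000 m = 1.501e-03 mm/s.
R = 1.501e-03 × 3600 × 24 = 130 mm/day.

R ≈ 130 mm/day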